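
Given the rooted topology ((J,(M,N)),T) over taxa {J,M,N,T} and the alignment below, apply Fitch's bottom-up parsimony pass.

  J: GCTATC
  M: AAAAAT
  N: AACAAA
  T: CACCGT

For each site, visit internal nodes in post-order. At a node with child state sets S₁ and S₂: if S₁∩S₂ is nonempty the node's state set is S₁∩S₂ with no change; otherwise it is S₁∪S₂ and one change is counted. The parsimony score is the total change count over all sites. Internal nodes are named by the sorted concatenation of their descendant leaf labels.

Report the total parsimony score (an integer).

10

[col 0] MN: children M:{A}, N:{A} ∩→ {A}; cost 0
[col 0] JMN: children J:{G}, MN:{A} ∪→ {A,G}; cost 1
[col 0] JMNT: children JMN:{A,G}, T:{C} ∪→ {A,C,G}; cost 1
[col 1] MN: children M:{A}, N:{A} ∩→ {A}; cost 0
[col 1] JMN: children J:{C}, MN:{A} ∪→ {A,C}; cost 1
[col 1] JMNT: children JMN:{A,C}, T:{A} ∩→ {A}; cost 0
[col 2] MN: children M:{A}, N:{C} ∪→ {A,C}; cost 1
[col 2] JMN: children J:{T}, MN:{A,C} ∪→ {A,C,T}; cost 1
[col 2] JMNT: children JMN:{A,C,T}, T:{C} ∩→ {C}; cost 0
[col 3] MN: children M:{A}, N:{A} ∩→ {A}; cost 0
[col 3] JMN: children J:{A}, MN:{A} ∩→ {A}; cost 0
[col 3] JMNT: children JMN:{A}, T:{C} ∪→ {A,C}; cost 1
[col 4] MN: children M:{A}, N:{A} ∩→ {A}; cost 0
[col 4] JMN: children J:{T}, MN:{A} ∪→ {A,T}; cost 1
[col 4] JMNT: children JMN:{A,T}, T:{G} ∪→ {A,G,T}; cost 1
[col 5] MN: children M:{T}, N:{A} ∪→ {A,T}; cost 1
[col 5] JMN: children J:{C}, MN:{A,T} ∪→ {A,C,T}; cost 1
[col 5] JMNT: children JMN:{A,C,T}, T:{T} ∩→ {T}; cost 0
per-site changes: [2, 1, 2, 1, 2, 2]; total = 10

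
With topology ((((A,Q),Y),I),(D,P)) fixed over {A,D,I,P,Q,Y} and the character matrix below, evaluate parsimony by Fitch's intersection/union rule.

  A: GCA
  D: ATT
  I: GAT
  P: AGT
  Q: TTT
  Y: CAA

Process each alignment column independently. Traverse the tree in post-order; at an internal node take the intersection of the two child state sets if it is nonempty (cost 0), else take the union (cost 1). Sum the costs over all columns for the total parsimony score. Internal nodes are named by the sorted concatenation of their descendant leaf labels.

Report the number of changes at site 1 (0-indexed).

AQ@0: {G} ∪ {T} = {G,T} (union, +1)
AQY@0: {G,T} ∪ {C} = {C,G,T} (union, +1)
AIQY@0: {C,G,T} ∩ {G} = {G} (intersection, +0)
DP@0: {A} ∩ {A} = {A} (intersection, +0)
ADIPQY@0: {G} ∪ {A} = {A,G} (union, +1)
AQ@1: {C} ∪ {T} = {C,T} (union, +1)
AQY@1: {C,T} ∪ {A} = {A,C,T} (union, +1)
AIQY@1: {A,C,T} ∩ {A} = {A} (intersection, +0)
DP@1: {T} ∪ {G} = {G,T} (union, +1)
ADIPQY@1: {A} ∪ {G,T} = {A,G,T} (union, +1)
AQ@2: {A} ∪ {T} = {A,T} (union, +1)
AQY@2: {A,T} ∩ {A} = {A} (intersection, +0)
AIQY@2: {A} ∪ {T} = {A,T} (union, +1)
DP@2: {T} ∩ {T} = {T} (intersection, +0)
ADIPQY@2: {A,T} ∩ {T} = {T} (intersection, +0)
per-site changes: [3, 4, 2]; total = 9

4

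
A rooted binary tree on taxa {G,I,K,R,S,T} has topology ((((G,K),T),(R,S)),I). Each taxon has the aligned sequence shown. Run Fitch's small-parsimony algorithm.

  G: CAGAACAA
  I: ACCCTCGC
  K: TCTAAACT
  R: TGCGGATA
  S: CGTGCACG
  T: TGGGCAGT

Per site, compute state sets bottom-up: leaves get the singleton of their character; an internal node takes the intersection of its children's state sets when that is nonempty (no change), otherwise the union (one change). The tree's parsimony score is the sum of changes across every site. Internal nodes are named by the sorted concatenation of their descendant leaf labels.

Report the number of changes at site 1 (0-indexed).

3

GK@0: {C} ∪ {T} = {C,T} (union, +1)
GKT@0: {C,T} ∩ {T} = {T} (intersection, +0)
RS@0: {T} ∪ {C} = {C,T} (union, +1)
GKRST@0: {T} ∩ {C,T} = {T} (intersection, +0)
GIKRST@0: {T} ∪ {A} = {A,T} (union, +1)
GK@1: {A} ∪ {C} = {A,C} (union, +1)
GKT@1: {A,C} ∪ {G} = {A,C,G} (union, +1)
RS@1: {G} ∩ {G} = {G} (intersection, +0)
GKRST@1: {A,C,G} ∩ {G} = {G} (intersection, +0)
GIKRST@1: {G} ∪ {C} = {C,G} (union, +1)
GK@2: {G} ∪ {T} = {G,T} (union, +1)
GKT@2: {G,T} ∩ {G} = {G} (intersection, +0)
RS@2: {C} ∪ {T} = {C,T} (union, +1)
GKRST@2: {G} ∪ {C,T} = {C,G,T} (union, +1)
GIKRST@2: {C,G,T} ∩ {C} = {C} (intersection, +0)
GK@3: {A} ∩ {A} = {A} (intersection, +0)
GKT@3: {A} ∪ {G} = {A,G} (union, +1)
RS@3: {G} ∩ {G} = {G} (intersection, +0)
GKRST@3: {A,G} ∩ {G} = {G} (intersection, +0)
GIKRST@3: {G} ∪ {C} = {C,G} (union, +1)
GK@4: {A} ∩ {A} = {A} (intersection, +0)
GKT@4: {A} ∪ {C} = {A,C} (union, +1)
RS@4: {G} ∪ {C} = {C,G} (union, +1)
GKRST@4: {A,C} ∩ {C,G} = {C} (intersection, +0)
GIKRST@4: {C} ∪ {T} = {C,T} (union, +1)
GK@5: {C} ∪ {A} = {A,C} (union, +1)
GKT@5: {A,C} ∩ {A} = {A} (intersection, +0)
RS@5: {A} ∩ {A} = {A} (intersection, +0)
GKRST@5: {A} ∩ {A} = {A} (intersection, +0)
GIKRST@5: {A} ∪ {C} = {A,C} (union, +1)
GK@6: {A} ∪ {C} = {A,C} (union, +1)
GKT@6: {A,C} ∪ {G} = {A,C,G} (union, +1)
RS@6: {T} ∪ {C} = {C,T} (union, +1)
GKRST@6: {A,C,G} ∩ {C,T} = {C} (intersection, +0)
GIKRST@6: {C} ∪ {G} = {C,G} (union, +1)
GK@7: {A} ∪ {T} = {A,T} (union, +1)
GKT@7: {A,T} ∩ {T} = {T} (intersection, +0)
RS@7: {A} ∪ {G} = {A,G} (union, +1)
GKRST@7: {T} ∪ {A,G} = {A,G,T} (union, +1)
GIKRST@7: {A,G,T} ∪ {C} = {A,C,G,T} (union, +1)
per-site changes: [3, 3, 3, 2, 3, 2, 4, 4]; total = 24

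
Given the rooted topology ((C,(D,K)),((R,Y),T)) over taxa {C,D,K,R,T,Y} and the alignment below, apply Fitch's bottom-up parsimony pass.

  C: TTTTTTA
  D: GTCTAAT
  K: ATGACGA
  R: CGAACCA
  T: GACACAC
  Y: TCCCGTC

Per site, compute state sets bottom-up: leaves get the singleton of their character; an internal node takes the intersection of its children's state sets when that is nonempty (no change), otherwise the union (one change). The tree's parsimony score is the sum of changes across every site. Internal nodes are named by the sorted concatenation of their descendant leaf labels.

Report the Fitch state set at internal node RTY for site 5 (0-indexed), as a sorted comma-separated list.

A,C,T

DK@0: {G} ∪ {A} = {A,G} (union, +1)
CDK@0: {T} ∪ {A,G} = {A,G,T} (union, +1)
RY@0: {C} ∪ {T} = {C,T} (union, +1)
RTY@0: {C,T} ∪ {G} = {C,G,T} (union, +1)
CDKRTY@0: {A,G,T} ∩ {C,G,T} = {G,T} (intersection, +0)
DK@1: {T} ∩ {T} = {T} (intersection, +0)
CDK@1: {T} ∩ {T} = {T} (intersection, +0)
RY@1: {G} ∪ {C} = {C,G} (union, +1)
RTY@1: {C,G} ∪ {A} = {A,C,G} (union, +1)
CDKRTY@1: {T} ∪ {A,C,G} = {A,C,G,T} (union, +1)
DK@2: {C} ∪ {G} = {C,G} (union, +1)
CDK@2: {T} ∪ {C,G} = {C,G,T} (union, +1)
RY@2: {A} ∪ {C} = {A,C} (union, +1)
RTY@2: {A,C} ∩ {C} = {C} (intersection, +0)
CDKRTY@2: {C,G,T} ∩ {C} = {C} (intersection, +0)
DK@3: {T} ∪ {A} = {A,T} (union, +1)
CDK@3: {T} ∩ {A,T} = {T} (intersection, +0)
RY@3: {A} ∪ {C} = {A,C} (union, +1)
RTY@3: {A,C} ∩ {A} = {A} (intersection, +0)
CDKRTY@3: {T} ∪ {A} = {A,T} (union, +1)
DK@4: {A} ∪ {C} = {A,C} (union, +1)
CDK@4: {T} ∪ {A,C} = {A,C,T} (union, +1)
RY@4: {C} ∪ {G} = {C,G} (union, +1)
RTY@4: {C,G} ∩ {C} = {C} (intersection, +0)
CDKRTY@4: {A,C,T} ∩ {C} = {C} (intersection, +0)
DK@5: {A} ∪ {G} = {A,G} (union, +1)
CDK@5: {T} ∪ {A,G} = {A,G,T} (union, +1)
RY@5: {C} ∪ {T} = {C,T} (union, +1)
RTY@5: {C,T} ∪ {A} = {A,C,T} (union, +1)
CDKRTY@5: {A,G,T} ∩ {A,C,T} = {A,T} (intersection, +0)
DK@6: {T} ∪ {A} = {A,T} (union, +1)
CDK@6: {A} ∩ {A,T} = {A} (intersection, +0)
RY@6: {A} ∪ {C} = {A,C} (union, +1)
RTY@6: {A,C} ∩ {C} = {C} (intersection, +0)
CDKRTY@6: {A} ∪ {C} = {A,C} (union, +1)
per-site changes: [4, 3, 3, 3, 3, 4, 3]; total = 23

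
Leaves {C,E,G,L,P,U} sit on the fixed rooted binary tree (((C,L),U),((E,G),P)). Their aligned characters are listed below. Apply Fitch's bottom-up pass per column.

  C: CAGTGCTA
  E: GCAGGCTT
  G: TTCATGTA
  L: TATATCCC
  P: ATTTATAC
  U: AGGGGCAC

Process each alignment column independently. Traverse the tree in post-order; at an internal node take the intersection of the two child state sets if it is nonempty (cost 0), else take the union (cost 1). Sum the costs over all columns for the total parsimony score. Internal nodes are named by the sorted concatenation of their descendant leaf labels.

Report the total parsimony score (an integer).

site 0, node CL: C={C} ∪ L={T} → {C,T} (+1)
site 0, node CLU: CL={C,T} ∪ U={A} → {A,C,T} (+1)
site 0, node EG: E={G} ∪ G={T} → {G,T} (+1)
site 0, node EGP: EG={G,T} ∪ P={A} → {A,G,T} (+1)
site 0, node CEGLPU: CLU={A,C,T} ∩ EGP={A,G,T} → {A,T} (+0)
site 1, node CL: C={A} ∩ L={A} → {A} (+0)
site 1, node CLU: CL={A} ∪ U={G} → {A,G} (+1)
site 1, node EG: E={C} ∪ G={T} → {C,T} (+1)
site 1, node EGP: EG={C,T} ∩ P={T} → {T} (+0)
site 1, node CEGLPU: CLU={A,G} ∪ EGP={T} → {A,G,T} (+1)
site 2, node CL: C={G} ∪ L={T} → {G,T} (+1)
site 2, node CLU: CL={G,T} ∩ U={G} → {G} (+0)
site 2, node EG: E={A} ∪ G={C} → {A,C} (+1)
site 2, node EGP: EG={A,C} ∪ P={T} → {A,C,T} (+1)
site 2, node CEGLPU: CLU={G} ∪ EGP={A,C,T} → {A,C,G,T} (+1)
site 3, node CL: C={T} ∪ L={A} → {A,T} (+1)
site 3, node CLU: CL={A,T} ∪ U={G} → {A,G,T} (+1)
site 3, node EG: E={G} ∪ G={A} → {A,G} (+1)
site 3, node EGP: EG={A,G} ∪ P={T} → {A,G,T} (+1)
site 3, node CEGLPU: CLU={A,G,T} ∩ EGP={A,G,T} → {A,G,T} (+0)
site 4, node CL: C={G} ∪ L={T} → {G,T} (+1)
site 4, node CLU: CL={G,T} ∩ U={G} → {G} (+0)
site 4, node EG: E={G} ∪ G={T} → {G,T} (+1)
site 4, node EGP: EG={G,T} ∪ P={A} → {A,G,T} (+1)
site 4, node CEGLPU: CLU={G} ∩ EGP={A,G,T} → {G} (+0)
site 5, node CL: C={C} ∩ L={C} → {C} (+0)
site 5, node CLU: CL={C} ∩ U={C} → {C} (+0)
site 5, node EG: E={C} ∪ G={G} → {C,G} (+1)
site 5, node EGP: EG={C,G} ∪ P={T} → {C,G,T} (+1)
site 5, node CEGLPU: CLU={C} ∩ EGP={C,G,T} → {C} (+0)
site 6, node CL: C={T} ∪ L={C} → {C,T} (+1)
site 6, node CLU: CL={C,T} ∪ U={A} → {A,C,T} (+1)
site 6, node EG: E={T} ∩ G={T} → {T} (+0)
site 6, node EGP: EG={T} ∪ P={A} → {A,T} (+1)
site 6, node CEGLPU: CLU={A,C,T} ∩ EGP={A,T} → {A,T} (+0)
site 7, node CL: C={A} ∪ L={C} → {A,C} (+1)
site 7, node CLU: CL={A,C} ∩ U={C} → {C} (+0)
site 7, node EG: E={T} ∪ G={A} → {A,T} (+1)
site 7, node EGP: EG={A,T} ∪ P={C} → {A,C,T} (+1)
site 7, node CEGLPU: CLU={C} ∩ EGP={A,C,T} → {C} (+0)
per-site changes: [4, 3, 4, 4, 3, 2, 3, 3]; total = 26

26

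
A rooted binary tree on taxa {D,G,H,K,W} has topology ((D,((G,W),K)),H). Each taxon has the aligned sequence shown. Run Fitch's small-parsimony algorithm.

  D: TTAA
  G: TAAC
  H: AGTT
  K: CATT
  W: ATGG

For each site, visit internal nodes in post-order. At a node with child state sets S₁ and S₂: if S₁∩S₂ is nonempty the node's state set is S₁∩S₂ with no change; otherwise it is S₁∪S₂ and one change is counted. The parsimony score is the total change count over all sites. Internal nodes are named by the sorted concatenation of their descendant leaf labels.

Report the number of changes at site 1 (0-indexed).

GW@0: {T} ∪ {A} = {A,T} (union, +1)
GKW@0: {A,T} ∪ {C} = {A,C,T} (union, +1)
DGKW@0: {T} ∩ {A,C,T} = {T} (intersection, +0)
DGHKW@0: {T} ∪ {A} = {A,T} (union, +1)
GW@1: {A} ∪ {T} = {A,T} (union, +1)
GKW@1: {A,T} ∩ {A} = {A} (intersection, +0)
DGKW@1: {T} ∪ {A} = {A,T} (union, +1)
DGHKW@1: {A,T} ∪ {G} = {A,G,T} (union, +1)
GW@2: {A} ∪ {G} = {A,G} (union, +1)
GKW@2: {A,G} ∪ {T} = {A,G,T} (union, +1)
DGKW@2: {A} ∩ {A,G,T} = {A} (intersection, +0)
DGHKW@2: {A} ∪ {T} = {A,T} (union, +1)
GW@3: {C} ∪ {G} = {C,G} (union, +1)
GKW@3: {C,G} ∪ {T} = {C,G,T} (union, +1)
DGKW@3: {A} ∪ {C,G,T} = {A,C,G,T} (union, +1)
DGHKW@3: {A,C,G,T} ∩ {T} = {T} (intersection, +0)
per-site changes: [3, 3, 3, 3]; total = 12

3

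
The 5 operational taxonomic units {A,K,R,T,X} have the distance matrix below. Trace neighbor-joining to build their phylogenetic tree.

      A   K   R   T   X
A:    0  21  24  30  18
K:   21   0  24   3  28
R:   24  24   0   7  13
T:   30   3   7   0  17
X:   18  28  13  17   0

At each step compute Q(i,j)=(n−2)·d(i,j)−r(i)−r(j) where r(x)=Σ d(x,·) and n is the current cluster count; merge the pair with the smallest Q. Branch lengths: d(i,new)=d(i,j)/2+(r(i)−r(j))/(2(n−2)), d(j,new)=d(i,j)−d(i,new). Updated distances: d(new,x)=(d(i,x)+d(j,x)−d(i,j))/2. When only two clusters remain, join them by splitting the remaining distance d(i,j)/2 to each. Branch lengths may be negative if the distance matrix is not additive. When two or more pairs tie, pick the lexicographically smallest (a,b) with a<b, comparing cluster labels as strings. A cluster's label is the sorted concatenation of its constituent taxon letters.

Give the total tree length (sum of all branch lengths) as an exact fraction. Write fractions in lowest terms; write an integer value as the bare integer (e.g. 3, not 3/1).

79/2

step 1: merge (K,T) at d=3, Q=-124; branch lengths K→14/3, T→-5/3; new cluster KT
  updated: d(A,KT)=24, d(KT,R)=14, d(KT,X)=21
step 2: merge (A,X) at d=18, Q=-82; branch lengths A→25/2, X→11/2; new cluster AX
  updated: d(AX,KT)=27/2, d(AX,R)=19/2
step 3: merge (AX,KT) at d=27/2, Q=-37; branch lengths AX→9/2, KT→9; new cluster AKTX
  updated: d(AKTX,R)=5
step 4: merge (AKTX,R) at d=5; branch lengths AKTX→5/2, R→5/2; new cluster AKRTX
final tree: (((A:25/2,X:11/2):9/2,(K:14/3,T:-5/3):9):5/2,R:5/2)
total length: 79/2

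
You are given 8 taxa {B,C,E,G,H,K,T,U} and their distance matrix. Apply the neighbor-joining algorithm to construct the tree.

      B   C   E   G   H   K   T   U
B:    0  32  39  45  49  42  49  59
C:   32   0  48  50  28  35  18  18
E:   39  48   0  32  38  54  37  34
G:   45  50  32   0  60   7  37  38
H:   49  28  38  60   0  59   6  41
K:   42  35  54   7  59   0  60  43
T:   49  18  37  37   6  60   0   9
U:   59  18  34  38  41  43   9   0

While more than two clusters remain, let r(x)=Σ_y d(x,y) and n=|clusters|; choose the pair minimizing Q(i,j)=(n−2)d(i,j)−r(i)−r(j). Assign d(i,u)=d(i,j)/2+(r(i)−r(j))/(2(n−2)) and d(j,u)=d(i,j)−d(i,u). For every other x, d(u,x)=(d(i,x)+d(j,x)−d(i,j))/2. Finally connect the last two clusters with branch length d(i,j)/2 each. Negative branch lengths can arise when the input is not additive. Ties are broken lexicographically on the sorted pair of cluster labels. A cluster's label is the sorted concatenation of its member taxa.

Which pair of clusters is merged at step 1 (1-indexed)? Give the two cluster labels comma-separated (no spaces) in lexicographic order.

iteration 1: select G,K (d=7, Q=-527); attach at lengths (11/12, 73/12); label the merged cluster GK
  updated: d(B,GK)=40, d(C,GK)=39, d(E,GK)=79/2, d(GK,H)=56, d(GK,T)=45, d(GK,U)=37
iteration 2: select H,T (d=6, Q=-352); attach at lengths (42/5, -12/5); label the merged cluster HT
  updated: d(B,HT)=46, d(C,HT)=20, d(E,HT)=69/2, d(GK,HT)=95/2, d(HT,U)=22
iteration 3: select B,GK (d=40, Q=-259); attach at lengths (173/8, 147/8); label the merged cluster BGK
  updated: d(BGK,C)=31/2, d(BGK,E)=77/4, d(BGK,HT)=107/4, d(BGK,U)=28
iteration 4: select BGK,E (d=77/4, Q=-335/2); attach at lengths (23/12, 52/3); label the merged cluster BEGK
  updated: d(BEGK,C)=177/8, d(BEGK,HT)=21, d(BEGK,U)=171/8
iteration 5: select BEGK,HT (d=21, Q=-171/2); attach at lengths (87/8, 81/8); label the merged cluster BEGHKT
  updated: d(BEGHKT,C)=169/16, d(BEGHKT,U)=179/16
iteration 6: select BEGHKT,C (d=169/16, Q=-159/4); attach at lengths (15/8, 139/16); label the merged cluster BCEGHKT
  updated: d(BCEGHKT,U)=149/16
iteration 7: select BCEGHKT,U (d=149/16); attach at lengths (149/32, 149/32); label the merged cluster BCEGHKTU
final tree: (((((B:173/8,(G:11/12,K:73/12):147/8):23/12,E:52/3):87/8,(H:42/5,T:-12/5):81/8):15/8,C:139/16):149/32,U:149/32)
total length: 905/8

G,K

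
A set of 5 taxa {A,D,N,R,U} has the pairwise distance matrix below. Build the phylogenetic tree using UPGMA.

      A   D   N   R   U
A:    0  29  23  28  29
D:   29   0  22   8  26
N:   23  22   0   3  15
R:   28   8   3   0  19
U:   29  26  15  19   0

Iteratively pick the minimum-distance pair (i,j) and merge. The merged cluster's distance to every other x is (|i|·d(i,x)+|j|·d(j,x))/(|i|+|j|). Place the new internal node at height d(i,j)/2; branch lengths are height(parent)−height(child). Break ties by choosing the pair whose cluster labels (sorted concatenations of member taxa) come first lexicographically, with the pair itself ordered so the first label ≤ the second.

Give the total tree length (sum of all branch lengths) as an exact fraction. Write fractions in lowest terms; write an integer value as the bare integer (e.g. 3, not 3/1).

185/4

1. join N+R (d=3) ⇒ NR; edges |N|=3/2, |R|=3/2
  updated: d(A,NR)=51/2, d(D,NR)=15, d(NR,U)=17
2. join D+NR (d=15) ⇒ DNR; edges |D|=15/2, |NR|=6
  updated: d(A,DNR)=80/3, d(DNR,U)=20
3. join DNR+U (d=20) ⇒ DNRU; edges |DNR|=5/2, |U|=10
  updated: d(A,DNRU)=109/4
4. join A+DNRU (d=109/4) ⇒ ADNRU; edges |A|=109/8, |DNRU|=29/8
final tree: (A:109/8,((D:15/2,(N:3/2,R:3/2):6):5/2,U:10):29/8)
total length: 185/4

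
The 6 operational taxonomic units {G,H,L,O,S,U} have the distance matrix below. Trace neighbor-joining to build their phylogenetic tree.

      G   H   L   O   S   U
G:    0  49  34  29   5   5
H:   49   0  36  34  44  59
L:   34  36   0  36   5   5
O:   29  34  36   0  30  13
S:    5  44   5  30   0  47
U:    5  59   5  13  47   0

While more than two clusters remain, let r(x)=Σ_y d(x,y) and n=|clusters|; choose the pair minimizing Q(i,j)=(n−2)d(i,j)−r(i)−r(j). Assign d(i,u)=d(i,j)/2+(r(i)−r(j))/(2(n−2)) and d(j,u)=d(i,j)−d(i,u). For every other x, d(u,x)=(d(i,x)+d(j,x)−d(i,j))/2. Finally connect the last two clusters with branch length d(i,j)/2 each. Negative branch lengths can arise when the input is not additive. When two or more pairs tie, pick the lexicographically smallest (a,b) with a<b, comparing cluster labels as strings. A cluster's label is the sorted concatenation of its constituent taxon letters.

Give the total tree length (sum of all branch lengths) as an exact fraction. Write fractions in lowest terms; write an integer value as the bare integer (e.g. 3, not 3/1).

step 1: merge (G,S) at d=5, Q=-233; branch lengths G→11/8, S→29/8; new cluster GS
  updated: d(GS,H)=44, d(GS,L)=17, d(GS,O)=27, d(GS,U)=47/2
step 2: merge (H,O) at d=34, Q=-181; branch lengths H→55/2, O→13/2; new cluster HO
  updated: d(GS,HO)=37/2, d(HO,L)=19, d(HO,U)=19
step 3: merge (GS,HO) at d=37/2, Q=-157/2; branch lengths GS→79/8, HO→69/8; new cluster GHOS
  updated: d(GHOS,L)=35/4, d(GHOS,U)=12
step 4: merge (GHOS,L) at d=35/4, Q=-103/4; branch lengths GHOS→63/8, L→7/8; new cluster GHLOS
  updated: d(GHLOS,U)=33/8
step 5: merge (GHLOS,U) at d=33/8; branch lengths GHLOS→33/16, U→33/16; new cluster GHLOSU
final tree: ((((G:11/8,S:29/8):79/8,(H:55/2,O:13/2):69/8):63/8,L:7/8):33/16,U:33/16)
total length: 563/8

563/8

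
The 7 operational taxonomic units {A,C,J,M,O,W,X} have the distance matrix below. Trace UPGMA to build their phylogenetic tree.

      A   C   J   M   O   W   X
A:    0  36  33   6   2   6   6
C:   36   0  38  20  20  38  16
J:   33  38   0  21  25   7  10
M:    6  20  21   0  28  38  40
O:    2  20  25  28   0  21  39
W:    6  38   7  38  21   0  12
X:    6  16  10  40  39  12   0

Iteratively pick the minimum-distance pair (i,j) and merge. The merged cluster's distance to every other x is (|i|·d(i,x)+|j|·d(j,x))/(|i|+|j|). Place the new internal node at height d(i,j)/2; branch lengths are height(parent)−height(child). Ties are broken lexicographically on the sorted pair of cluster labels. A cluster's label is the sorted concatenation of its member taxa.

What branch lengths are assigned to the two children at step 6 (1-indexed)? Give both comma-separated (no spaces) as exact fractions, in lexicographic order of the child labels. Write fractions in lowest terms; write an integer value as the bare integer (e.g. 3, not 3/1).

1. join A+O (d=2) ⇒ AO; edges |A|=1, |O|=1
  updated: d(AO,C)=28, d(AO,J)=29, d(AO,M)=17, d(AO,W)=27/2, d(AO,X)=45/2
2. join J+W (d=7) ⇒ JW; edges |J|=7/2, |W|=7/2
  updated: d(AO,JW)=85/4, d(C,JW)=38, d(JW,M)=59/2, d(JW,X)=11
3. join JW+X (d=11) ⇒ JWX; edges |JW|=2, |X|=11/2
  updated: d(AO,JWX)=65/3, d(C,JWX)=92/3, d(JWX,M)=33
4. join AO+M (d=17) ⇒ AMO; edges |AO|=15/2, |M|=17/2
  updated: d(AMO,C)=76/3, d(AMO,JWX)=229/9
5. join AMO+C (d=76/3) ⇒ ACMO; edges |AMO|=25/6, |C|=38/3
  updated: d(ACMO,JWX)=107/4
6. join ACMO+JWX (d=107/4) ⇒ ACJMOWX; edges |ACMO|=17/24, |JWX|=63/8
final tree: ((((A:1,O:1):15/2,M:17/2):25/6,C:38/3):17/24,((J:7/2,W:7/2):2,X:11/2):63/8)
total length: 695/12

17/24,63/8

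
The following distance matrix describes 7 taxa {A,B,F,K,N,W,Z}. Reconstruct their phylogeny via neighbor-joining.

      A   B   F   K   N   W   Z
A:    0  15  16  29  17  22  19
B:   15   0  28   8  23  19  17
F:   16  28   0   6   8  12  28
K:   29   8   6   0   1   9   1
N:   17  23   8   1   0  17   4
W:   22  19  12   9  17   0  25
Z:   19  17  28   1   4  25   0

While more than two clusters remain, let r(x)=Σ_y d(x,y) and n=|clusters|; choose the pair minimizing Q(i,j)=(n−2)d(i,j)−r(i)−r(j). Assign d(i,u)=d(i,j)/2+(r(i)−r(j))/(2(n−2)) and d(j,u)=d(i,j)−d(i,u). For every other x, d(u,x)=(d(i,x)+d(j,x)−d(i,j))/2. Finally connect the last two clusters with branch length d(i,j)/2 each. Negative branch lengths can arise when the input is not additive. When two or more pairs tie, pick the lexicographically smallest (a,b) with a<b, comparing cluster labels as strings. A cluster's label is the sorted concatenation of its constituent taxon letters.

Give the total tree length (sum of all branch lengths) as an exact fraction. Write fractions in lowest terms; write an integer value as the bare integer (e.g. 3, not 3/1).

iteration 1: select A,B (d=15, Q=-153); attach at lengths (83/10, 67/10); label the merged cluster AB
  updated: d(AB,F)=29/2, d(AB,K)=11, d(AB,N)=25/2, d(AB,W)=13, d(AB,Z)=21/2
iteration 2: select F,W (d=12, Q=-193/2); attach at lengths (81/16, 111/16); label the merged cluster FW
  updated: d(AB,FW)=31/4, d(FW,K)=3/2, d(FW,N)=13/2, d(FW,Z)=41/2
iteration 3: select AB,FW (d=31/4, Q=-219/4); attach at lengths (115/24, 71/24); label the merged cluster ABFW
  updated: d(ABFW,K)=19/8, d(ABFW,N)=45/8, d(ABFW,Z)=93/8
iteration 4: select ABFW,K (d=19/8, Q=-77/4); attach at lengths (5, -21/8); label the merged cluster ABFKW
  updated: d(ABFKW,N)=17/8, d(ABFKW,Z)=41/8
iteration 5: select ABFKW,N (d=17/8, Q=-45/4); attach at lengths (13/8, 1/2); label the merged cluster ABFKNW
  updated: d(ABFKNW,Z)=7/2
iteration 6: select ABFKNW,Z (d=7/2); attach at lengths (7/4, 7/4); label the merged cluster ABFKNWZ
final tree: (((((A:83/10,B:67/10):115/24,(F:81/16,W:111/16):71/24):5,K:-21/8):13/8,N:1/2):7/4,Z:7/4)
total length: 171/4

171/4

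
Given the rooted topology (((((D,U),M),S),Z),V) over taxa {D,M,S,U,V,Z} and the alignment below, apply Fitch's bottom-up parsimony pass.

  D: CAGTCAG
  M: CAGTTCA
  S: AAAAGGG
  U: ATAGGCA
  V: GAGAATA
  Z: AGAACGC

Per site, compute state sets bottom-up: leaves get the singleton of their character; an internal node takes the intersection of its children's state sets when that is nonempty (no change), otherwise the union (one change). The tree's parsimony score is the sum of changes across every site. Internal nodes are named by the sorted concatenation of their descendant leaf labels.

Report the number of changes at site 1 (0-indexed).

[col 0] DU: children D:{C}, U:{A} ∪→ {A,C}; cost 1
[col 0] DMU: children DU:{A,C}, M:{C} ∩→ {C}; cost 0
[col 0] DMSU: children DMU:{C}, S:{A} ∪→ {A,C}; cost 1
[col 0] DMSUZ: children DMSU:{A,C}, Z:{A} ∩→ {A}; cost 0
[col 0] DMSUVZ: children DMSUZ:{A}, V:{G} ∪→ {A,G}; cost 1
[col 1] DU: children D:{A}, U:{T} ∪→ {A,T}; cost 1
[col 1] DMU: children DU:{A,T}, M:{A} ∩→ {A}; cost 0
[col 1] DMSU: children DMU:{A}, S:{A} ∩→ {A}; cost 0
[col 1] DMSUZ: children DMSU:{A}, Z:{G} ∪→ {A,G}; cost 1
[col 1] DMSUVZ: children DMSUZ:{A,G}, V:{A} ∩→ {A}; cost 0
[col 2] DU: children D:{G}, U:{A} ∪→ {A,G}; cost 1
[col 2] DMU: children DU:{A,G}, M:{G} ∩→ {G}; cost 0
[col 2] DMSU: children DMU:{G}, S:{A} ∪→ {A,G}; cost 1
[col 2] DMSUZ: children DMSU:{A,G}, Z:{A} ∩→ {A}; cost 0
[col 2] DMSUVZ: children DMSUZ:{A}, V:{G} ∪→ {A,G}; cost 1
[col 3] DU: children D:{T}, U:{G} ∪→ {G,T}; cost 1
[col 3] DMU: children DU:{G,T}, M:{T} ∩→ {T}; cost 0
[col 3] DMSU: children DMU:{T}, S:{A} ∪→ {A,T}; cost 1
[col 3] DMSUZ: children DMSU:{A,T}, Z:{A} ∩→ {A}; cost 0
[col 3] DMSUVZ: children DMSUZ:{A}, V:{A} ∩→ {A}; cost 0
[col 4] DU: children D:{C}, U:{G} ∪→ {C,G}; cost 1
[col 4] DMU: children DU:{C,G}, M:{T} ∪→ {C,G,T}; cost 1
[col 4] DMSU: children DMU:{C,G,T}, S:{G} ∩→ {G}; cost 0
[col 4] DMSUZ: children DMSU:{G}, Z:{C} ∪→ {C,G}; cost 1
[col 4] DMSUVZ: children DMSUZ:{C,G}, V:{A} ∪→ {A,C,G}; cost 1
[col 5] DU: children D:{A}, U:{C} ∪→ {A,C}; cost 1
[col 5] DMU: children DU:{A,C}, M:{C} ∩→ {C}; cost 0
[col 5] DMSU: children DMU:{C}, S:{G} ∪→ {C,G}; cost 1
[col 5] DMSUZ: children DMSU:{C,G}, Z:{G} ∩→ {G}; cost 0
[col 5] DMSUVZ: children DMSUZ:{G}, V:{T} ∪→ {G,T}; cost 1
[col 6] DU: children D:{G}, U:{A} ∪→ {A,G}; cost 1
[col 6] DMU: children DU:{A,G}, M:{A} ∩→ {A}; cost 0
[col 6] DMSU: children DMU:{A}, S:{G} ∪→ {A,G}; cost 1
[col 6] DMSUZ: children DMSU:{A,G}, Z:{C} ∪→ {A,C,G}; cost 1
[col 6] DMSUVZ: children DMSUZ:{A,C,G}, V:{A} ∩→ {A}; cost 0
per-site changes: [3, 2, 3, 2, 4, 3, 3]; total = 20

2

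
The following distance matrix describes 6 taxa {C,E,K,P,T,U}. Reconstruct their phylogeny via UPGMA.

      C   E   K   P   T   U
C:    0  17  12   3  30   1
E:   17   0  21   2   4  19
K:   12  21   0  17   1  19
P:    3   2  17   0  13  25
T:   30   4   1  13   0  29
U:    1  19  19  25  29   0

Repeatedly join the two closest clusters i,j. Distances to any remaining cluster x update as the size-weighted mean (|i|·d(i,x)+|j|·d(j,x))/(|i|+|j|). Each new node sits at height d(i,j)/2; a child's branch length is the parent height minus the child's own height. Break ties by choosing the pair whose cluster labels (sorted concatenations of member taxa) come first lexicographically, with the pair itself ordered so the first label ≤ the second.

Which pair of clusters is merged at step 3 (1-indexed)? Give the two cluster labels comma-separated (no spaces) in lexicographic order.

E,P

iteration 1: select C,U (d=1); attach at lengths (1/2, 1/2); label the merged cluster CU
  updated: d(CU,E)=18, d(CU,K)=31/2, d(CU,P)=14, d(CU,T)=59/2
iteration 2: select K,T (d=1); attach at lengths (1/2, 1/2); label the merged cluster KT
  updated: d(CU,KT)=45/2, d(E,KT)=25/2, d(KT,P)=15
iteration 3: select E,P (d=2); attach at lengths (1, 1); label the merged cluster EP
  updated: d(CU,EP)=16, d(EP,KT)=55/4
iteration 4: select EP,KT (d=55/4); attach at lengths (47/8, 51/8); label the merged cluster EKPT
  updated: d(CU,EKPT)=77/4
iteration 5: select CU,EKPT (d=77/4); attach at lengths (73/8, 11/4); label the merged cluster CEKPTU
final tree: ((C:1/2,U:1/2):73/8,((E:1,P:1):47/8,(K:1/2,T:1/2):51/8):11/4)
total length: 225/8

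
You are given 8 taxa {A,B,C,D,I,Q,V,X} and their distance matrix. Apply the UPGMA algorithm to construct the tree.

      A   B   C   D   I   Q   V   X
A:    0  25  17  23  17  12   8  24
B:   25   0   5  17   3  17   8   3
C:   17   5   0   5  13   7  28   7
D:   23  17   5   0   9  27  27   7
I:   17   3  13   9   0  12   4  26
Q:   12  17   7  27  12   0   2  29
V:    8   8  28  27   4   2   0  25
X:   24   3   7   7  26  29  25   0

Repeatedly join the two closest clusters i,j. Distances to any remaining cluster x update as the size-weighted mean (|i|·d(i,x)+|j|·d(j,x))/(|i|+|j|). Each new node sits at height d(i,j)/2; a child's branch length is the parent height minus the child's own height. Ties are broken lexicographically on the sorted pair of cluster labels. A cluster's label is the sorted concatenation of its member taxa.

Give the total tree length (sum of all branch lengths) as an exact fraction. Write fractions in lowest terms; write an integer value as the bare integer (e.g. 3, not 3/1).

467/12

1. join Q+V (d=2) ⇒ QV; edges |Q|=1, |V|=1
  updated: d(A,QV)=10, d(B,QV)=25/2, d(C,QV)=35/2, d(D,QV)=27, d(I,QV)=8, d(QV,X)=27
2. join B+I (d=3) ⇒ BI; edges |B|=3/2, |I|=3/2
  updated: d(A,BI)=21, d(BI,C)=9, d(BI,D)=13, d(BI,QV)=41/4, d(BI,X)=29/2
3. join C+D (d=5) ⇒ CD; edges |C|=5/2, |D|=5/2
  updated: d(A,CD)=20, d(BI,CD)=11, d(CD,QV)=89/4, d(CD,X)=7
4. join CD+X (d=7) ⇒ CDX; edges |CD|=1, |X|=7/2
  updated: d(A,CDX)=64/3, d(BI,CDX)=73/6, d(CDX,QV)=143/6
5. join A+QV (d=10) ⇒ AQV; edges |A|=5, |QV|=4
  updated: d(AQV,BI)=83/6, d(AQV,CDX)=23
6. join BI+CDX (d=73/6) ⇒ BCDIX; edges |BI|=55/12, |CDX|=31/12
  updated: d(AQV,BCDIX)=58/3
7. join AQV+BCDIX (d=58/3) ⇒ ABCDIQVX; edges |AQV|=14/3, |BCDIX|=43/12
final tree: ((A:5,(Q:1,V:1):4):14/3,((B:3/2,I:3/2):55/12,((C:5/2,D:5/2):1,X:7/2):31/12):43/12)
total length: 467/12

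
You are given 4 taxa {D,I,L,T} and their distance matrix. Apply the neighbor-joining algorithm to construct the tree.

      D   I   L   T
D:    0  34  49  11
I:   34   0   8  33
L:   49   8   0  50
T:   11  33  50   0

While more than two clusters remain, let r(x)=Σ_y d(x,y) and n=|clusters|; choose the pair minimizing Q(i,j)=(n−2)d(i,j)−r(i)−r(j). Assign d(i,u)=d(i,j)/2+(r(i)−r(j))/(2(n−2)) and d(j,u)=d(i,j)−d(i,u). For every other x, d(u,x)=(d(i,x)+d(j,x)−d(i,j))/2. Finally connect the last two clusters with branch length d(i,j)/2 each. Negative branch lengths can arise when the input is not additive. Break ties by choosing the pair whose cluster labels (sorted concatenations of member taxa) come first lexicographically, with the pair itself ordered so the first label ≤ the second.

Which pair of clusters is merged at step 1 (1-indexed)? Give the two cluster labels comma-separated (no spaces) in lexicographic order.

D,T

1. join D+T (d=11, Q=-166) ⇒ DT; edges |D|=11/2, |T|=11/2
  updated: d(DT,I)=28, d(DT,L)=44
2. join DT+I (d=28, Q=-80) ⇒ DIT; edges |DT|=32, |I|=-4
  updated: d(DIT,L)=12
3. join DIT+L (d=12) ⇒ DILT; edges |DIT|=6, |L|=6
final tree: (((D:11/2,T:11/2):32,I:-4):6,L:6)
total length: 51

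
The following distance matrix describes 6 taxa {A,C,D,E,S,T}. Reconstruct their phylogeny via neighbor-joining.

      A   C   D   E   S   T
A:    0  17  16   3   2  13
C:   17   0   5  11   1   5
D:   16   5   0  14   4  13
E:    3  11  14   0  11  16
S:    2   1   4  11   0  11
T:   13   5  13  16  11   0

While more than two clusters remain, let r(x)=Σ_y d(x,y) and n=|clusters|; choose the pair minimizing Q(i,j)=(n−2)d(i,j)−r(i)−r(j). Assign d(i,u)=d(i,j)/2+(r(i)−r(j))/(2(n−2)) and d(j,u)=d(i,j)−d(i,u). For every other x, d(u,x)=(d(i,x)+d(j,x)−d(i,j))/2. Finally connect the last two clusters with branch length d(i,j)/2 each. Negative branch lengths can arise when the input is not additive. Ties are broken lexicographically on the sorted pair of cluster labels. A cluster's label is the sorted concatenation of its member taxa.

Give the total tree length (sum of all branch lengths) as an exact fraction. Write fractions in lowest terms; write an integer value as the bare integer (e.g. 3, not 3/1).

step 1: merge (A,E) at d=3, Q=-94; branch lengths A→1, E→2; new cluster AE
  updated: d(AE,C)=25/2, d(AE,D)=27/2, d(AE,S)=5, d(AE,T)=13
step 2: merge (C,T) at d=5, Q=-101/2; branch lengths C→-7/12, T→67/12; new cluster CT
  updated: d(AE,CT)=41/4, d(CT,D)=13/2, d(CT,S)=7/2
step 3: merge (AE,S) at d=5, Q=-125/4; branch lengths AE→105/16, S→-25/16; new cluster AES
  updated: d(AES,CT)=35/8, d(AES,D)=25/4
step 4: merge (AES,CT) at d=35/8, Q=-137/8; branch lengths AES→33/16, CT→37/16; new cluster ACEST
  updated: d(ACEST,D)=67/16
step 5: merge (ACEST,D) at d=67/16; branch lengths ACEST→67/32, D→67/32; new cluster ACDEST
final tree: ((((A:1,E:2):105/16,S:-25/16):33/16,(C:-7/12,T:67/12):37/16):67/32,D:67/32)
total length: 345/16

345/16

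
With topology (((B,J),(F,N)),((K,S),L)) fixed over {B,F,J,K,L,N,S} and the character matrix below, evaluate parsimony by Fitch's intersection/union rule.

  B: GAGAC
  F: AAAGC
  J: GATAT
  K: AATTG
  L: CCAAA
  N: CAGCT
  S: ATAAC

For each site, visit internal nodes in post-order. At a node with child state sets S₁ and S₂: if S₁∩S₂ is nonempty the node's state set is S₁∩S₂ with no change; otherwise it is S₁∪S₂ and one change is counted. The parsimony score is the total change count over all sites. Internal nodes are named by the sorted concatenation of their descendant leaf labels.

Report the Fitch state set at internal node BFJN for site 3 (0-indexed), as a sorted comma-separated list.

A,C,G

BJ@0: {G} ∩ {G} = {G} (intersection, +0)
FN@0: {A} ∪ {C} = {A,C} (union, +1)
BFJN@0: {G} ∪ {A,C} = {A,C,G} (union, +1)
KS@0: {A} ∩ {A} = {A} (intersection, +0)
KLS@0: {A} ∪ {C} = {A,C} (union, +1)
BFJKLNS@0: {A,C,G} ∩ {A,C} = {A,C} (intersection, +0)
BJ@1: {A} ∩ {A} = {A} (intersection, +0)
FN@1: {A} ∩ {A} = {A} (intersection, +0)
BFJN@1: {A} ∩ {A} = {A} (intersection, +0)
KS@1: {A} ∪ {T} = {A,T} (union, +1)
KLS@1: {A,T} ∪ {C} = {A,C,T} (union, +1)
BFJKLNS@1: {A} ∩ {A,C,T} = {A} (intersection, +0)
BJ@2: {G} ∪ {T} = {G,T} (union, +1)
FN@2: {A} ∪ {G} = {A,G} (union, +1)
BFJN@2: {G,T} ∩ {A,G} = {G} (intersection, +0)
KS@2: {T} ∪ {A} = {A,T} (union, +1)
KLS@2: {A,T} ∩ {A} = {A} (intersection, +0)
BFJKLNS@2: {G} ∪ {A} = {A,G} (union, +1)
BJ@3: {A} ∩ {A} = {A} (intersection, +0)
FN@3: {G} ∪ {C} = {C,G} (union, +1)
BFJN@3: {A} ∪ {C,G} = {A,C,G} (union, +1)
KS@3: {T} ∪ {A} = {A,T} (union, +1)
KLS@3: {A,T} ∩ {A} = {A} (intersection, +0)
BFJKLNS@3: {A,C,G} ∩ {A} = {A} (intersection, +0)
BJ@4: {C} ∪ {T} = {C,T} (union, +1)
FN@4: {C} ∪ {T} = {C,T} (union, +1)
BFJN@4: {C,T} ∩ {C,T} = {C,T} (intersection, +0)
KS@4: {G} ∪ {C} = {C,G} (union, +1)
KLS@4: {C,G} ∪ {A} = {A,C,G} (union, +1)
BFJKLNS@4: {C,T} ∩ {A,C,G} = {C} (intersection, +0)
per-site changes: [3, 2, 4, 3, 4]; total = 16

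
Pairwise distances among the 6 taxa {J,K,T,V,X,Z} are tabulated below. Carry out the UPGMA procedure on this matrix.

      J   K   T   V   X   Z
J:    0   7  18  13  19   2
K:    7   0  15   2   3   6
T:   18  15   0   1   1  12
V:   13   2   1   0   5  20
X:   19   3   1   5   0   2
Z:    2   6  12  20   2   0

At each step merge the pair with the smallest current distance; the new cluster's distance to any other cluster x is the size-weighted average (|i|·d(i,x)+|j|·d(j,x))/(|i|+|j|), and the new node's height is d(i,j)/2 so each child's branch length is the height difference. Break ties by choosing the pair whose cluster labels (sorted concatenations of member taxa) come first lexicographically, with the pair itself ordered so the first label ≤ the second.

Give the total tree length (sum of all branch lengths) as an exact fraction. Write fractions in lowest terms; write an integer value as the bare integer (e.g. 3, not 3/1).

iteration 1: select T,V (d=1); attach at lengths (1/2, 1/2); label the merged cluster TV
  updated: d(J,TV)=31/2, d(K,TV)=17/2, d(TV,X)=3, d(TV,Z)=16
iteration 2: select J,Z (d=2); attach at lengths (1, 1); label the merged cluster JZ
  updated: d(JZ,K)=13/2, d(JZ,TV)=63/4, d(JZ,X)=21/2
iteration 3: select K,X (d=3); attach at lengths (3/2, 3/2); label the merged cluster KX
  updated: d(JZ,KX)=17/2, d(KX,TV)=23/4
iteration 4: select KX,TV (d=23/4); attach at lengths (11/8, 19/8); label the merged cluster KTVX
  updated: d(JZ,KTVX)=97/8
iteration 5: select JZ,KTVX (d=97/8); attach at lengths (81/16, 51/16); label the merged cluster JKTVXZ
final tree: ((J:1,Z:1):81/16,((K:3/2,X:3/2):11/8,(T:1/2,V:1/2):19/8):51/16)
total length: 18

18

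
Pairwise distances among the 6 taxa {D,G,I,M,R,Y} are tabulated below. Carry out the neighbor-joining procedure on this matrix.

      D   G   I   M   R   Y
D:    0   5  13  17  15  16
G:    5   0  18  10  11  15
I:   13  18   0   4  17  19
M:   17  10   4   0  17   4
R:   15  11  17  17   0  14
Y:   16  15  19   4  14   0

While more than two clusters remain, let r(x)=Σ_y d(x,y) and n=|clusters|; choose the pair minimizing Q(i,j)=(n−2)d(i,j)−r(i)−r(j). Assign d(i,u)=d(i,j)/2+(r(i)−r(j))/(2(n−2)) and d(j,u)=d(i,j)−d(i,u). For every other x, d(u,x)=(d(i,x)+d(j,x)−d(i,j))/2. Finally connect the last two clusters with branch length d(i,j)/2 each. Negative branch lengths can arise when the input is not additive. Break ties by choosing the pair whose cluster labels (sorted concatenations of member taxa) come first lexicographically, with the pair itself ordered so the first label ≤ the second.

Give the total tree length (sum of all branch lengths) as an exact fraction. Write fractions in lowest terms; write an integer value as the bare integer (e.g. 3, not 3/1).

32

1. join I+M (d=4, Q=-107) ⇒ IM; edges |I|=35/8, |M|=-3/8
  updated: d(D,IM)=13, d(G,IM)=12, d(IM,R)=15, d(IM,Y)=19/2
2. join D+G (d=5, Q=-77) ⇒ DG; edges |D|=7/2, |G|=3/2
  updated: d(DG,IM)=10, d(DG,R)=21/2, d(DG,Y)=13
3. join DG+R (d=21/2, Q=-52) ⇒ DGR; edges |DG|=15/4, |R|=27/4
  updated: d(DGR,IM)=29/4, d(DGR,Y)=33/4
4. join DGR+IM (d=29/4, Q=-25) ⇒ DGIMR; edges |DGR|=3, |IM|=17/4
  updated: d(DGIMR,Y)=21/4
5. join DGIMR+Y (d=21/4) ⇒ DGIMRY; edges |DGIMR|=21/8, |Y|=21/8
final tree: ((((D:7/2,G:3/2):15/4,R:27/4):3,(I:35/8,M:-3/8):17/4):21/8,Y:21/8)
total length: 32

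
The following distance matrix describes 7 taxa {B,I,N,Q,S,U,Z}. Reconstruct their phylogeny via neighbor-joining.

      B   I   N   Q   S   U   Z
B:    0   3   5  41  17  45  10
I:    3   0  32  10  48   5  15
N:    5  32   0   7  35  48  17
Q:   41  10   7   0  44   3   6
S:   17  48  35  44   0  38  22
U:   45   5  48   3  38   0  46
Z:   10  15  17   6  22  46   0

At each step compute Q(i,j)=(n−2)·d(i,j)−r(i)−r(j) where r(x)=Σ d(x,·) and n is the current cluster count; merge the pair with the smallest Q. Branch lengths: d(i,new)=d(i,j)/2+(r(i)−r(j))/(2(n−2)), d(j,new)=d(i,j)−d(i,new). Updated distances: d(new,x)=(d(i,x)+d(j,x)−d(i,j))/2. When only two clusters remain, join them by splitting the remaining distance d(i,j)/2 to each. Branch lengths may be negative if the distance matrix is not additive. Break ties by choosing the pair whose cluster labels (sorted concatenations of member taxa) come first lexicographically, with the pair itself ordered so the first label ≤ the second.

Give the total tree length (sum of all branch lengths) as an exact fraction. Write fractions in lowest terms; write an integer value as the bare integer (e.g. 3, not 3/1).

1843/32

1. join Q+U (d=3, Q=-281) ⇒ QU; edges |Q|=-59/10, |U|=89/10
  updated: d(B,QU)=83/2, d(I,QU)=6, d(N,QU)=26, d(QU,S)=79/2, d(QU,Z)=49/2
2. join I+QU (d=6, Q=-435/2) ⇒ IQU; edges |I|=-19/16, |QU|=115/16
  updated: d(B,IQU)=77/4, d(IQU,N)=26, d(IQU,S)=163/4, d(IQU,Z)=67/4
3. join B+N (d=5, Q=-477/4) ⇒ BN; edges |B|=-67/24, |N|=187/24
  updated: d(BN,IQU)=161/8, d(BN,S)=47/2, d(BN,Z)=11
4. join BN+S (d=47/2, Q=-751/8) ⇒ BNS; edges |BN|=123/32, |S|=629/32
  updated: d(BNS,IQU)=299/16, d(BNS,Z)=19/4
5. join BNS+IQU (d=299/16, Q=-643/16) ⇒ BINQSU; edges |BNS|=107/32, |IQU|=491/32
  updated: d(BINQSU,Z)=45/32
6. join BINQSU+Z (d=45/32) ⇒ BINQSUZ; edges |BINQSU|=45/64, |Z|=45/64
final tree: ((((B:-67/24,N:187/24):123/32,S:629/32):107/32,(I:-19/16,(Q:-59/10,U:89/10):115/16):491/32):45/64,Z:45/64)
total length: 1843/32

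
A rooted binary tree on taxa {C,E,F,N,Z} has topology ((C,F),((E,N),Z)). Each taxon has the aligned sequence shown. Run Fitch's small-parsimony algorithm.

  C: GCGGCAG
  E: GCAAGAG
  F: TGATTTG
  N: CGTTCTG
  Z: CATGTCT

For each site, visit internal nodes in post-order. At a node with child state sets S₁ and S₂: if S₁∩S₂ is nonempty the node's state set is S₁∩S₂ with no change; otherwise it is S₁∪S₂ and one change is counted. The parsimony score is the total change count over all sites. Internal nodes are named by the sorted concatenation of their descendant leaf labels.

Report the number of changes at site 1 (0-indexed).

[col 0] CF: children C:{G}, F:{T} ∪→ {G,T}; cost 1
[col 0] EN: children E:{G}, N:{C} ∪→ {C,G}; cost 1
[col 0] ENZ: children EN:{C,G}, Z:{C} ∩→ {C}; cost 0
[col 0] CEFNZ: children CF:{G,T}, ENZ:{C} ∪→ {C,G,T}; cost 1
[col 1] CF: children C:{C}, F:{G} ∪→ {C,G}; cost 1
[col 1] EN: children E:{C}, N:{G} ∪→ {C,G}; cost 1
[col 1] ENZ: children EN:{C,G}, Z:{A} ∪→ {A,C,G}; cost 1
[col 1] CEFNZ: children CF:{C,G}, ENZ:{A,C,G} ∩→ {C,G}; cost 0
[col 2] CF: children C:{G}, F:{A} ∪→ {A,G}; cost 1
[col 2] EN: children E:{A}, N:{T} ∪→ {A,T}; cost 1
[col 2] ENZ: children EN:{A,T}, Z:{T} ∩→ {T}; cost 0
[col 2] CEFNZ: children CF:{A,G}, ENZ:{T} ∪→ {A,G,T}; cost 1
[col 3] CF: children C:{G}, F:{T} ∪→ {G,T}; cost 1
[col 3] EN: children E:{A}, N:{T} ∪→ {A,T}; cost 1
[col 3] ENZ: children EN:{A,T}, Z:{G} ∪→ {A,G,T}; cost 1
[col 3] CEFNZ: children CF:{G,T}, ENZ:{A,G,T} ∩→ {G,T}; cost 0
[col 4] CF: children C:{C}, F:{T} ∪→ {C,T}; cost 1
[col 4] EN: children E:{G}, N:{C} ∪→ {C,G}; cost 1
[col 4] ENZ: children EN:{C,G}, Z:{T} ∪→ {C,G,T}; cost 1
[col 4] CEFNZ: children CF:{C,T}, ENZ:{C,G,T} ∩→ {C,T}; cost 0
[col 5] CF: children C:{A}, F:{T} ∪→ {A,T}; cost 1
[col 5] EN: children E:{A}, N:{T} ∪→ {A,T}; cost 1
[col 5] ENZ: children EN:{A,T}, Z:{C} ∪→ {A,C,T}; cost 1
[col 5] CEFNZ: children CF:{A,T}, ENZ:{A,C,T} ∩→ {A,T}; cost 0
[col 6] CF: children C:{G}, F:{G} ∩→ {G}; cost 0
[col 6] EN: children E:{G}, N:{G} ∩→ {G}; cost 0
[col 6] ENZ: children EN:{G}, Z:{T} ∪→ {G,T}; cost 1
[col 6] CEFNZ: children CF:{G}, ENZ:{G,T} ∩→ {G}; cost 0
per-site changes: [3, 3, 3, 3, 3, 3, 1]; total = 19

3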